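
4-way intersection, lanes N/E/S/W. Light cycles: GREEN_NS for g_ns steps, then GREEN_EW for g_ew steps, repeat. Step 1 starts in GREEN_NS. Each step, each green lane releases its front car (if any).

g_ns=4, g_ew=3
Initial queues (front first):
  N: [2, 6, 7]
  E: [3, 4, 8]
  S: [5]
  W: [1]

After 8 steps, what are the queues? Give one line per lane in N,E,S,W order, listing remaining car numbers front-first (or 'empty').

Step 1 [NS]: N:car2-GO,E:wait,S:car5-GO,W:wait | queues: N=2 E=3 S=0 W=1
Step 2 [NS]: N:car6-GO,E:wait,S:empty,W:wait | queues: N=1 E=3 S=0 W=1
Step 3 [NS]: N:car7-GO,E:wait,S:empty,W:wait | queues: N=0 E=3 S=0 W=1
Step 4 [NS]: N:empty,E:wait,S:empty,W:wait | queues: N=0 E=3 S=0 W=1
Step 5 [EW]: N:wait,E:car3-GO,S:wait,W:car1-GO | queues: N=0 E=2 S=0 W=0
Step 6 [EW]: N:wait,E:car4-GO,S:wait,W:empty | queues: N=0 E=1 S=0 W=0
Step 7 [EW]: N:wait,E:car8-GO,S:wait,W:empty | queues: N=0 E=0 S=0 W=0

N: empty
E: empty
S: empty
W: empty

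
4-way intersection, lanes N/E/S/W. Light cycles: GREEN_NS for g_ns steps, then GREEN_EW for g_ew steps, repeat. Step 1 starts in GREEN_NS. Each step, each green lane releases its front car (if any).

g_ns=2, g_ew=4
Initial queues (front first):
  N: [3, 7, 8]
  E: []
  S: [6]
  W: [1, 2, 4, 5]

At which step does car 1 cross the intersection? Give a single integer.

Step 1 [NS]: N:car3-GO,E:wait,S:car6-GO,W:wait | queues: N=2 E=0 S=0 W=4
Step 2 [NS]: N:car7-GO,E:wait,S:empty,W:wait | queues: N=1 E=0 S=0 W=4
Step 3 [EW]: N:wait,E:empty,S:wait,W:car1-GO | queues: N=1 E=0 S=0 W=3
Step 4 [EW]: N:wait,E:empty,S:wait,W:car2-GO | queues: N=1 E=0 S=0 W=2
Step 5 [EW]: N:wait,E:empty,S:wait,W:car4-GO | queues: N=1 E=0 S=0 W=1
Step 6 [EW]: N:wait,E:empty,S:wait,W:car5-GO | queues: N=1 E=0 S=0 W=0
Step 7 [NS]: N:car8-GO,E:wait,S:empty,W:wait | queues: N=0 E=0 S=0 W=0
Car 1 crosses at step 3

3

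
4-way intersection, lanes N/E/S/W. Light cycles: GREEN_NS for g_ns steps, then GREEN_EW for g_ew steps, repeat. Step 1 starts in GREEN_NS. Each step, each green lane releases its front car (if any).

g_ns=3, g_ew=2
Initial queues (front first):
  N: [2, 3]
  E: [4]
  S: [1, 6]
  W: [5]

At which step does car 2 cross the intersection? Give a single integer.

Step 1 [NS]: N:car2-GO,E:wait,S:car1-GO,W:wait | queues: N=1 E=1 S=1 W=1
Step 2 [NS]: N:car3-GO,E:wait,S:car6-GO,W:wait | queues: N=0 E=1 S=0 W=1
Step 3 [NS]: N:empty,E:wait,S:empty,W:wait | queues: N=0 E=1 S=0 W=1
Step 4 [EW]: N:wait,E:car4-GO,S:wait,W:car5-GO | queues: N=0 E=0 S=0 W=0
Car 2 crosses at step 1

1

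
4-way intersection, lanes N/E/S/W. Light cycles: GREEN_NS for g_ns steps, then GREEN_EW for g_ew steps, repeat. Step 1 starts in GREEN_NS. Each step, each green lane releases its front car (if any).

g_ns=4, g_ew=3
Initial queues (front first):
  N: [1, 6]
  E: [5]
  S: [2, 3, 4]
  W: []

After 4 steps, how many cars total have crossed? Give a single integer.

Step 1 [NS]: N:car1-GO,E:wait,S:car2-GO,W:wait | queues: N=1 E=1 S=2 W=0
Step 2 [NS]: N:car6-GO,E:wait,S:car3-GO,W:wait | queues: N=0 E=1 S=1 W=0
Step 3 [NS]: N:empty,E:wait,S:car4-GO,W:wait | queues: N=0 E=1 S=0 W=0
Step 4 [NS]: N:empty,E:wait,S:empty,W:wait | queues: N=0 E=1 S=0 W=0
Cars crossed by step 4: 5

Answer: 5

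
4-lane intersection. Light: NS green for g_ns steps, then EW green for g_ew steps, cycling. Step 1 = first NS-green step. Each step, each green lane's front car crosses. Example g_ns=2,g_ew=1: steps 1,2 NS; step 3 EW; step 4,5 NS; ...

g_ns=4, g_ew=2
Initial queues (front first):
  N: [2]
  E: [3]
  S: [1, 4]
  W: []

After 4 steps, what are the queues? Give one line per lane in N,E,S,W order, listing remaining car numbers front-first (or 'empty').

Step 1 [NS]: N:car2-GO,E:wait,S:car1-GO,W:wait | queues: N=0 E=1 S=1 W=0
Step 2 [NS]: N:empty,E:wait,S:car4-GO,W:wait | queues: N=0 E=1 S=0 W=0
Step 3 [NS]: N:empty,E:wait,S:empty,W:wait | queues: N=0 E=1 S=0 W=0
Step 4 [NS]: N:empty,E:wait,S:empty,W:wait | queues: N=0 E=1 S=0 W=0

N: empty
E: 3
S: empty
W: empty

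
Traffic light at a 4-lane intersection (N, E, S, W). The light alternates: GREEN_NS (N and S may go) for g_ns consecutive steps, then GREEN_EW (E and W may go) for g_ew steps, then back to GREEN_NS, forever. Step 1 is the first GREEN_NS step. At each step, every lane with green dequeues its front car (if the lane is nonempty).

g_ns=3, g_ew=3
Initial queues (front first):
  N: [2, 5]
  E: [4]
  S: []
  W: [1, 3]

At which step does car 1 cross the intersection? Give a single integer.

Step 1 [NS]: N:car2-GO,E:wait,S:empty,W:wait | queues: N=1 E=1 S=0 W=2
Step 2 [NS]: N:car5-GO,E:wait,S:empty,W:wait | queues: N=0 E=1 S=0 W=2
Step 3 [NS]: N:empty,E:wait,S:empty,W:wait | queues: N=0 E=1 S=0 W=2
Step 4 [EW]: N:wait,E:car4-GO,S:wait,W:car1-GO | queues: N=0 E=0 S=0 W=1
Step 5 [EW]: N:wait,E:empty,S:wait,W:car3-GO | queues: N=0 E=0 S=0 W=0
Car 1 crosses at step 4

4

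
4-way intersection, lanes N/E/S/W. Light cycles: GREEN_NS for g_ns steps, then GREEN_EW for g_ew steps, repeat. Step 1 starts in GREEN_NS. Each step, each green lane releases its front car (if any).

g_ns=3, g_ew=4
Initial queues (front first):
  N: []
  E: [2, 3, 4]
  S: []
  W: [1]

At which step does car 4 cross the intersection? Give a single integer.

Step 1 [NS]: N:empty,E:wait,S:empty,W:wait | queues: N=0 E=3 S=0 W=1
Step 2 [NS]: N:empty,E:wait,S:empty,W:wait | queues: N=0 E=3 S=0 W=1
Step 3 [NS]: N:empty,E:wait,S:empty,W:wait | queues: N=0 E=3 S=0 W=1
Step 4 [EW]: N:wait,E:car2-GO,S:wait,W:car1-GO | queues: N=0 E=2 S=0 W=0
Step 5 [EW]: N:wait,E:car3-GO,S:wait,W:empty | queues: N=0 E=1 S=0 W=0
Step 6 [EW]: N:wait,E:car4-GO,S:wait,W:empty | queues: N=0 E=0 S=0 W=0
Car 4 crosses at step 6

6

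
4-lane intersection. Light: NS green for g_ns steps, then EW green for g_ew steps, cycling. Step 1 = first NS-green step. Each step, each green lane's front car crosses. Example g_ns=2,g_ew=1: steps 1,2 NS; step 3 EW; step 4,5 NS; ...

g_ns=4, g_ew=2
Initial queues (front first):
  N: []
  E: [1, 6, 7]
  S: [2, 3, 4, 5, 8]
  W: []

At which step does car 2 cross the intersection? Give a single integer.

Step 1 [NS]: N:empty,E:wait,S:car2-GO,W:wait | queues: N=0 E=3 S=4 W=0
Step 2 [NS]: N:empty,E:wait,S:car3-GO,W:wait | queues: N=0 E=3 S=3 W=0
Step 3 [NS]: N:empty,E:wait,S:car4-GO,W:wait | queues: N=0 E=3 S=2 W=0
Step 4 [NS]: N:empty,E:wait,S:car5-GO,W:wait | queues: N=0 E=3 S=1 W=0
Step 5 [EW]: N:wait,E:car1-GO,S:wait,W:empty | queues: N=0 E=2 S=1 W=0
Step 6 [EW]: N:wait,E:car6-GO,S:wait,W:empty | queues: N=0 E=1 S=1 W=0
Step 7 [NS]: N:empty,E:wait,S:car8-GO,W:wait | queues: N=0 E=1 S=0 W=0
Step 8 [NS]: N:empty,E:wait,S:empty,W:wait | queues: N=0 E=1 S=0 W=0
Step 9 [NS]: N:empty,E:wait,S:empty,W:wait | queues: N=0 E=1 S=0 W=0
Step 10 [NS]: N:empty,E:wait,S:empty,W:wait | queues: N=0 E=1 S=0 W=0
Step 11 [EW]: N:wait,E:car7-GO,S:wait,W:empty | queues: N=0 E=0 S=0 W=0
Car 2 crosses at step 1

1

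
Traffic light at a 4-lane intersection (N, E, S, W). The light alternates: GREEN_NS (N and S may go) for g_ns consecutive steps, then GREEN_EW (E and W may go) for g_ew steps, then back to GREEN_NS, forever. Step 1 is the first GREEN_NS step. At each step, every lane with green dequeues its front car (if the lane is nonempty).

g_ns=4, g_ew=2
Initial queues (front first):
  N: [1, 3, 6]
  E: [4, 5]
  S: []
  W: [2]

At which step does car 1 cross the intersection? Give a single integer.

Step 1 [NS]: N:car1-GO,E:wait,S:empty,W:wait | queues: N=2 E=2 S=0 W=1
Step 2 [NS]: N:car3-GO,E:wait,S:empty,W:wait | queues: N=1 E=2 S=0 W=1
Step 3 [NS]: N:car6-GO,E:wait,S:empty,W:wait | queues: N=0 E=2 S=0 W=1
Step 4 [NS]: N:empty,E:wait,S:empty,W:wait | queues: N=0 E=2 S=0 W=1
Step 5 [EW]: N:wait,E:car4-GO,S:wait,W:car2-GO | queues: N=0 E=1 S=0 W=0
Step 6 [EW]: N:wait,E:car5-GO,S:wait,W:empty | queues: N=0 E=0 S=0 W=0
Car 1 crosses at step 1

1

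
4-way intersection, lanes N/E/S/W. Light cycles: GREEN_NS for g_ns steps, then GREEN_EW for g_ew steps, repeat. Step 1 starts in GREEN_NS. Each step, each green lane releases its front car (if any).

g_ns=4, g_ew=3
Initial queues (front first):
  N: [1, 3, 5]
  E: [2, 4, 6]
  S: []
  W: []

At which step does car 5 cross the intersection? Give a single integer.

Step 1 [NS]: N:car1-GO,E:wait,S:empty,W:wait | queues: N=2 E=3 S=0 W=0
Step 2 [NS]: N:car3-GO,E:wait,S:empty,W:wait | queues: N=1 E=3 S=0 W=0
Step 3 [NS]: N:car5-GO,E:wait,S:empty,W:wait | queues: N=0 E=3 S=0 W=0
Step 4 [NS]: N:empty,E:wait,S:empty,W:wait | queues: N=0 E=3 S=0 W=0
Step 5 [EW]: N:wait,E:car2-GO,S:wait,W:empty | queues: N=0 E=2 S=0 W=0
Step 6 [EW]: N:wait,E:car4-GO,S:wait,W:empty | queues: N=0 E=1 S=0 W=0
Step 7 [EW]: N:wait,E:car6-GO,S:wait,W:empty | queues: N=0 E=0 S=0 W=0
Car 5 crosses at step 3

3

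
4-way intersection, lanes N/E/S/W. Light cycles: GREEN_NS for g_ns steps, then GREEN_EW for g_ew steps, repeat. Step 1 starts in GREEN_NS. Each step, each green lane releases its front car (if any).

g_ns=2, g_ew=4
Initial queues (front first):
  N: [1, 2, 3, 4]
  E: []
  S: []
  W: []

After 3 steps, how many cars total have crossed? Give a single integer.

Step 1 [NS]: N:car1-GO,E:wait,S:empty,W:wait | queues: N=3 E=0 S=0 W=0
Step 2 [NS]: N:car2-GO,E:wait,S:empty,W:wait | queues: N=2 E=0 S=0 W=0
Step 3 [EW]: N:wait,E:empty,S:wait,W:empty | queues: N=2 E=0 S=0 W=0
Cars crossed by step 3: 2

Answer: 2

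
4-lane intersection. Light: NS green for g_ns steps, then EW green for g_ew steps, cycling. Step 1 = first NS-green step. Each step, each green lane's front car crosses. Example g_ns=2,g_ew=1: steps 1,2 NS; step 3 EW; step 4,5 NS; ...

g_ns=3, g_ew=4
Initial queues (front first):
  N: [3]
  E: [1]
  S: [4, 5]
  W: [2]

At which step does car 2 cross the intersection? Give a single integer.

Step 1 [NS]: N:car3-GO,E:wait,S:car4-GO,W:wait | queues: N=0 E=1 S=1 W=1
Step 2 [NS]: N:empty,E:wait,S:car5-GO,W:wait | queues: N=0 E=1 S=0 W=1
Step 3 [NS]: N:empty,E:wait,S:empty,W:wait | queues: N=0 E=1 S=0 W=1
Step 4 [EW]: N:wait,E:car1-GO,S:wait,W:car2-GO | queues: N=0 E=0 S=0 W=0
Car 2 crosses at step 4

4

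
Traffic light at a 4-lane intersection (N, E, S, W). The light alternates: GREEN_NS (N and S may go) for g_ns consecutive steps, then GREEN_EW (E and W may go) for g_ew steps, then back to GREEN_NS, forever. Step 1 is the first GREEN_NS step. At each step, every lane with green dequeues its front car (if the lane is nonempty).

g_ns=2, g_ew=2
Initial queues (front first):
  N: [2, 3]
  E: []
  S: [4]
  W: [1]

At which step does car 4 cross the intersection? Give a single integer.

Step 1 [NS]: N:car2-GO,E:wait,S:car4-GO,W:wait | queues: N=1 E=0 S=0 W=1
Step 2 [NS]: N:car3-GO,E:wait,S:empty,W:wait | queues: N=0 E=0 S=0 W=1
Step 3 [EW]: N:wait,E:empty,S:wait,W:car1-GO | queues: N=0 E=0 S=0 W=0
Car 4 crosses at step 1

1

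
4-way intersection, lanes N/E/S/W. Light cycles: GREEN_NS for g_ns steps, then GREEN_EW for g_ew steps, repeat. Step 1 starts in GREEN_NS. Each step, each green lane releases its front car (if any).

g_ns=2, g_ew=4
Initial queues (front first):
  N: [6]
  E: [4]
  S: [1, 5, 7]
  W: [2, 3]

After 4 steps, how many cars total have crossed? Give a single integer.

Answer: 6

Derivation:
Step 1 [NS]: N:car6-GO,E:wait,S:car1-GO,W:wait | queues: N=0 E=1 S=2 W=2
Step 2 [NS]: N:empty,E:wait,S:car5-GO,W:wait | queues: N=0 E=1 S=1 W=2
Step 3 [EW]: N:wait,E:car4-GO,S:wait,W:car2-GO | queues: N=0 E=0 S=1 W=1
Step 4 [EW]: N:wait,E:empty,S:wait,W:car3-GO | queues: N=0 E=0 S=1 W=0
Cars crossed by step 4: 6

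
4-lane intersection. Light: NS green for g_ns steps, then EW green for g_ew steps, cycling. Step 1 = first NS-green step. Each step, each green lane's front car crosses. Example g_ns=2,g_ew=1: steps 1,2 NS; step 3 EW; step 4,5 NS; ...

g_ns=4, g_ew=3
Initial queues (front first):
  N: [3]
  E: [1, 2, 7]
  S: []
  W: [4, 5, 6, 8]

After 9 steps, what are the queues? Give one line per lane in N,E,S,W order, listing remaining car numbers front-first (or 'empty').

Step 1 [NS]: N:car3-GO,E:wait,S:empty,W:wait | queues: N=0 E=3 S=0 W=4
Step 2 [NS]: N:empty,E:wait,S:empty,W:wait | queues: N=0 E=3 S=0 W=4
Step 3 [NS]: N:empty,E:wait,S:empty,W:wait | queues: N=0 E=3 S=0 W=4
Step 4 [NS]: N:empty,E:wait,S:empty,W:wait | queues: N=0 E=3 S=0 W=4
Step 5 [EW]: N:wait,E:car1-GO,S:wait,W:car4-GO | queues: N=0 E=2 S=0 W=3
Step 6 [EW]: N:wait,E:car2-GO,S:wait,W:car5-GO | queues: N=0 E=1 S=0 W=2
Step 7 [EW]: N:wait,E:car7-GO,S:wait,W:car6-GO | queues: N=0 E=0 S=0 W=1
Step 8 [NS]: N:empty,E:wait,S:empty,W:wait | queues: N=0 E=0 S=0 W=1
Step 9 [NS]: N:empty,E:wait,S:empty,W:wait | queues: N=0 E=0 S=0 W=1

N: empty
E: empty
S: empty
W: 8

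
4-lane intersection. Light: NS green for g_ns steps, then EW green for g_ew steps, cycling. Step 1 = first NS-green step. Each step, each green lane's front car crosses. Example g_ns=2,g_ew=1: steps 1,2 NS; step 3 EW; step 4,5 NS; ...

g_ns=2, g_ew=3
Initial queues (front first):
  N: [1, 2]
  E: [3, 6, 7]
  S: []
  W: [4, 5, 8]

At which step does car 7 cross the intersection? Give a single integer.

Step 1 [NS]: N:car1-GO,E:wait,S:empty,W:wait | queues: N=1 E=3 S=0 W=3
Step 2 [NS]: N:car2-GO,E:wait,S:empty,W:wait | queues: N=0 E=3 S=0 W=3
Step 3 [EW]: N:wait,E:car3-GO,S:wait,W:car4-GO | queues: N=0 E=2 S=0 W=2
Step 4 [EW]: N:wait,E:car6-GO,S:wait,W:car5-GO | queues: N=0 E=1 S=0 W=1
Step 5 [EW]: N:wait,E:car7-GO,S:wait,W:car8-GO | queues: N=0 E=0 S=0 W=0
Car 7 crosses at step 5

5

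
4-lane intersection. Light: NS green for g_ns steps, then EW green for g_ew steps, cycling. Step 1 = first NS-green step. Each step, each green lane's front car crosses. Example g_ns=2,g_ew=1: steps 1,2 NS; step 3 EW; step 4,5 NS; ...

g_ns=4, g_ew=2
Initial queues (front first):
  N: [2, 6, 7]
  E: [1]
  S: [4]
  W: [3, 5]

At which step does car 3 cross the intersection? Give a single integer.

Step 1 [NS]: N:car2-GO,E:wait,S:car4-GO,W:wait | queues: N=2 E=1 S=0 W=2
Step 2 [NS]: N:car6-GO,E:wait,S:empty,W:wait | queues: N=1 E=1 S=0 W=2
Step 3 [NS]: N:car7-GO,E:wait,S:empty,W:wait | queues: N=0 E=1 S=0 W=2
Step 4 [NS]: N:empty,E:wait,S:empty,W:wait | queues: N=0 E=1 S=0 W=2
Step 5 [EW]: N:wait,E:car1-GO,S:wait,W:car3-GO | queues: N=0 E=0 S=0 W=1
Step 6 [EW]: N:wait,E:empty,S:wait,W:car5-GO | queues: N=0 E=0 S=0 W=0
Car 3 crosses at step 5

5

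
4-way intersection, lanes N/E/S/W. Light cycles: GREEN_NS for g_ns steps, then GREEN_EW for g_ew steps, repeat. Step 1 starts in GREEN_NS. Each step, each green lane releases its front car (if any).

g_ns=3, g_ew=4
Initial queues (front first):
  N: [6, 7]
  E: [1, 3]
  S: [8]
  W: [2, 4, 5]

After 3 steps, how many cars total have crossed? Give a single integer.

Answer: 3

Derivation:
Step 1 [NS]: N:car6-GO,E:wait,S:car8-GO,W:wait | queues: N=1 E=2 S=0 W=3
Step 2 [NS]: N:car7-GO,E:wait,S:empty,W:wait | queues: N=0 E=2 S=0 W=3
Step 3 [NS]: N:empty,E:wait,S:empty,W:wait | queues: N=0 E=2 S=0 W=3
Cars crossed by step 3: 3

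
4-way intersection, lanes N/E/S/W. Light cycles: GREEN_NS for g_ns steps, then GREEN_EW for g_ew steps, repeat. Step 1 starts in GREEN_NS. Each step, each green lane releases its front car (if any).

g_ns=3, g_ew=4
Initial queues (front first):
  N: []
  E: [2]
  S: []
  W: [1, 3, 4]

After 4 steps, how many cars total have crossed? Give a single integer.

Answer: 2

Derivation:
Step 1 [NS]: N:empty,E:wait,S:empty,W:wait | queues: N=0 E=1 S=0 W=3
Step 2 [NS]: N:empty,E:wait,S:empty,W:wait | queues: N=0 E=1 S=0 W=3
Step 3 [NS]: N:empty,E:wait,S:empty,W:wait | queues: N=0 E=1 S=0 W=3
Step 4 [EW]: N:wait,E:car2-GO,S:wait,W:car1-GO | queues: N=0 E=0 S=0 W=2
Cars crossed by step 4: 2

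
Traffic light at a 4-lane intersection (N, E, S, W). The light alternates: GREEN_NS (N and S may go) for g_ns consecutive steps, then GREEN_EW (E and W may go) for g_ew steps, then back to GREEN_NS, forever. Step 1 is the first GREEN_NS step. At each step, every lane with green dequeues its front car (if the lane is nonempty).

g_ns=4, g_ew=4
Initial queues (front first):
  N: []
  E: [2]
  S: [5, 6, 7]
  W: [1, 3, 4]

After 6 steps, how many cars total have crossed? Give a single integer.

Step 1 [NS]: N:empty,E:wait,S:car5-GO,W:wait | queues: N=0 E=1 S=2 W=3
Step 2 [NS]: N:empty,E:wait,S:car6-GO,W:wait | queues: N=0 E=1 S=1 W=3
Step 3 [NS]: N:empty,E:wait,S:car7-GO,W:wait | queues: N=0 E=1 S=0 W=3
Step 4 [NS]: N:empty,E:wait,S:empty,W:wait | queues: N=0 E=1 S=0 W=3
Step 5 [EW]: N:wait,E:car2-GO,S:wait,W:car1-GO | queues: N=0 E=0 S=0 W=2
Step 6 [EW]: N:wait,E:empty,S:wait,W:car3-GO | queues: N=0 E=0 S=0 W=1
Cars crossed by step 6: 6

Answer: 6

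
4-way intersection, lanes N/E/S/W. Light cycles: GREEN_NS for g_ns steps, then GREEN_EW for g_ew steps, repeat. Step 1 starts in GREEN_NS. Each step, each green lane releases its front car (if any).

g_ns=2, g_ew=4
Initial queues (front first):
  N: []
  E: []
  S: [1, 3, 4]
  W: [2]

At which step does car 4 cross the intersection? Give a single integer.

Step 1 [NS]: N:empty,E:wait,S:car1-GO,W:wait | queues: N=0 E=0 S=2 W=1
Step 2 [NS]: N:empty,E:wait,S:car3-GO,W:wait | queues: N=0 E=0 S=1 W=1
Step 3 [EW]: N:wait,E:empty,S:wait,W:car2-GO | queues: N=0 E=0 S=1 W=0
Step 4 [EW]: N:wait,E:empty,S:wait,W:empty | queues: N=0 E=0 S=1 W=0
Step 5 [EW]: N:wait,E:empty,S:wait,W:empty | queues: N=0 E=0 S=1 W=0
Step 6 [EW]: N:wait,E:empty,S:wait,W:empty | queues: N=0 E=0 S=1 W=0
Step 7 [NS]: N:empty,E:wait,S:car4-GO,W:wait | queues: N=0 E=0 S=0 W=0
Car 4 crosses at step 7

7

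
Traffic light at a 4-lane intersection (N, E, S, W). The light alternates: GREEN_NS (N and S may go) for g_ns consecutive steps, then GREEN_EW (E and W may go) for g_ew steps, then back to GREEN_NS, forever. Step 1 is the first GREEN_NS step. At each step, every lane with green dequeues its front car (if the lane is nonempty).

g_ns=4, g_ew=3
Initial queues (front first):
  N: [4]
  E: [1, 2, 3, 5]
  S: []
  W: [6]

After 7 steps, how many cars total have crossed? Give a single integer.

Step 1 [NS]: N:car4-GO,E:wait,S:empty,W:wait | queues: N=0 E=4 S=0 W=1
Step 2 [NS]: N:empty,E:wait,S:empty,W:wait | queues: N=0 E=4 S=0 W=1
Step 3 [NS]: N:empty,E:wait,S:empty,W:wait | queues: N=0 E=4 S=0 W=1
Step 4 [NS]: N:empty,E:wait,S:empty,W:wait | queues: N=0 E=4 S=0 W=1
Step 5 [EW]: N:wait,E:car1-GO,S:wait,W:car6-GO | queues: N=0 E=3 S=0 W=0
Step 6 [EW]: N:wait,E:car2-GO,S:wait,W:empty | queues: N=0 E=2 S=0 W=0
Step 7 [EW]: N:wait,E:car3-GO,S:wait,W:empty | queues: N=0 E=1 S=0 W=0
Cars crossed by step 7: 5

Answer: 5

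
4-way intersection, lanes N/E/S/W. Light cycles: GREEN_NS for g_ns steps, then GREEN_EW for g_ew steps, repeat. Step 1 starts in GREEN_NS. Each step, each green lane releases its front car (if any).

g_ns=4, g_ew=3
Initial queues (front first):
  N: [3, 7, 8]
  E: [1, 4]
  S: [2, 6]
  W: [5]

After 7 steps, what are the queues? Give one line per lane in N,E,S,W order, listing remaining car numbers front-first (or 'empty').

Step 1 [NS]: N:car3-GO,E:wait,S:car2-GO,W:wait | queues: N=2 E=2 S=1 W=1
Step 2 [NS]: N:car7-GO,E:wait,S:car6-GO,W:wait | queues: N=1 E=2 S=0 W=1
Step 3 [NS]: N:car8-GO,E:wait,S:empty,W:wait | queues: N=0 E=2 S=0 W=1
Step 4 [NS]: N:empty,E:wait,S:empty,W:wait | queues: N=0 E=2 S=0 W=1
Step 5 [EW]: N:wait,E:car1-GO,S:wait,W:car5-GO | queues: N=0 E=1 S=0 W=0
Step 6 [EW]: N:wait,E:car4-GO,S:wait,W:empty | queues: N=0 E=0 S=0 W=0

N: empty
E: empty
S: empty
W: empty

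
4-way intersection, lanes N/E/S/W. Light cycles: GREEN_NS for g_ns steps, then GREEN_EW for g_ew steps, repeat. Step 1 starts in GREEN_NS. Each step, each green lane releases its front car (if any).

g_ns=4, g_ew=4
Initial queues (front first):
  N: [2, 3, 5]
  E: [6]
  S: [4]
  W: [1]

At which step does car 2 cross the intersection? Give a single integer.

Step 1 [NS]: N:car2-GO,E:wait,S:car4-GO,W:wait | queues: N=2 E=1 S=0 W=1
Step 2 [NS]: N:car3-GO,E:wait,S:empty,W:wait | queues: N=1 E=1 S=0 W=1
Step 3 [NS]: N:car5-GO,E:wait,S:empty,W:wait | queues: N=0 E=1 S=0 W=1
Step 4 [NS]: N:empty,E:wait,S:empty,W:wait | queues: N=0 E=1 S=0 W=1
Step 5 [EW]: N:wait,E:car6-GO,S:wait,W:car1-GO | queues: N=0 E=0 S=0 W=0
Car 2 crosses at step 1

1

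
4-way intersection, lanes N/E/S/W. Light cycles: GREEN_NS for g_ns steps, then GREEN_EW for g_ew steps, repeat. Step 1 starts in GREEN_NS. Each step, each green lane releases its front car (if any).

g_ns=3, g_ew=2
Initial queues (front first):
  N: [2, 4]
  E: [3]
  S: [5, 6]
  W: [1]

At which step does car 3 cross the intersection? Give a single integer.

Step 1 [NS]: N:car2-GO,E:wait,S:car5-GO,W:wait | queues: N=1 E=1 S=1 W=1
Step 2 [NS]: N:car4-GO,E:wait,S:car6-GO,W:wait | queues: N=0 E=1 S=0 W=1
Step 3 [NS]: N:empty,E:wait,S:empty,W:wait | queues: N=0 E=1 S=0 W=1
Step 4 [EW]: N:wait,E:car3-GO,S:wait,W:car1-GO | queues: N=0 E=0 S=0 W=0
Car 3 crosses at step 4

4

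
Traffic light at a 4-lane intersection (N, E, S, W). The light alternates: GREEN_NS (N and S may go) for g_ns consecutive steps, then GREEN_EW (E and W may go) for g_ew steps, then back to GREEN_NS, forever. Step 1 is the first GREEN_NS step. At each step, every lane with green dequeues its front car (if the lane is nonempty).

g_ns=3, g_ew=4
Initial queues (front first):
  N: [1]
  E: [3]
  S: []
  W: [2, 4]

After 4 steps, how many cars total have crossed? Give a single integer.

Step 1 [NS]: N:car1-GO,E:wait,S:empty,W:wait | queues: N=0 E=1 S=0 W=2
Step 2 [NS]: N:empty,E:wait,S:empty,W:wait | queues: N=0 E=1 S=0 W=2
Step 3 [NS]: N:empty,E:wait,S:empty,W:wait | queues: N=0 E=1 S=0 W=2
Step 4 [EW]: N:wait,E:car3-GO,S:wait,W:car2-GO | queues: N=0 E=0 S=0 W=1
Cars crossed by step 4: 3

Answer: 3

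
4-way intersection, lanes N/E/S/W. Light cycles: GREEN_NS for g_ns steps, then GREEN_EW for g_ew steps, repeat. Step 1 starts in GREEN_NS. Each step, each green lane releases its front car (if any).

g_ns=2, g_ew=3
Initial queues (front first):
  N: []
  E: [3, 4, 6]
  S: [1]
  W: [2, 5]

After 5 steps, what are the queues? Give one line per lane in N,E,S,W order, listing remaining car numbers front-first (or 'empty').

Step 1 [NS]: N:empty,E:wait,S:car1-GO,W:wait | queues: N=0 E=3 S=0 W=2
Step 2 [NS]: N:empty,E:wait,S:empty,W:wait | queues: N=0 E=3 S=0 W=2
Step 3 [EW]: N:wait,E:car3-GO,S:wait,W:car2-GO | queues: N=0 E=2 S=0 W=1
Step 4 [EW]: N:wait,E:car4-GO,S:wait,W:car5-GO | queues: N=0 E=1 S=0 W=0
Step 5 [EW]: N:wait,E:car6-GO,S:wait,W:empty | queues: N=0 E=0 S=0 W=0

N: empty
E: empty
S: empty
W: empty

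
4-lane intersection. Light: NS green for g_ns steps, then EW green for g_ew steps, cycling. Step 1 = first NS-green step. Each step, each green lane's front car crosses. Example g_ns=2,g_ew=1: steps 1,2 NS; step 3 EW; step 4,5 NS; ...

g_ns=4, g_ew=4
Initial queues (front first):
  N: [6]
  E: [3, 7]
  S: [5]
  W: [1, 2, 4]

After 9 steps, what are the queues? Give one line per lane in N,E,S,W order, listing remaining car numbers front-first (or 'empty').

Step 1 [NS]: N:car6-GO,E:wait,S:car5-GO,W:wait | queues: N=0 E=2 S=0 W=3
Step 2 [NS]: N:empty,E:wait,S:empty,W:wait | queues: N=0 E=2 S=0 W=3
Step 3 [NS]: N:empty,E:wait,S:empty,W:wait | queues: N=0 E=2 S=0 W=3
Step 4 [NS]: N:empty,E:wait,S:empty,W:wait | queues: N=0 E=2 S=0 W=3
Step 5 [EW]: N:wait,E:car3-GO,S:wait,W:car1-GO | queues: N=0 E=1 S=0 W=2
Step 6 [EW]: N:wait,E:car7-GO,S:wait,W:car2-GO | queues: N=0 E=0 S=0 W=1
Step 7 [EW]: N:wait,E:empty,S:wait,W:car4-GO | queues: N=0 E=0 S=0 W=0

N: empty
E: empty
S: empty
W: empty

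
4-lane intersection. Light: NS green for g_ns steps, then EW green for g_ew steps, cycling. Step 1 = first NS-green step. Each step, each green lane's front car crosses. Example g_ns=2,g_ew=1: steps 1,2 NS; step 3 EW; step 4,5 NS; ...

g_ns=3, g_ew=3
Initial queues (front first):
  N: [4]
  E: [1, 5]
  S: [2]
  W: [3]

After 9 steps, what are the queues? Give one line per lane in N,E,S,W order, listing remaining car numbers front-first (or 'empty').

Step 1 [NS]: N:car4-GO,E:wait,S:car2-GO,W:wait | queues: N=0 E=2 S=0 W=1
Step 2 [NS]: N:empty,E:wait,S:empty,W:wait | queues: N=0 E=2 S=0 W=1
Step 3 [NS]: N:empty,E:wait,S:empty,W:wait | queues: N=0 E=2 S=0 W=1
Step 4 [EW]: N:wait,E:car1-GO,S:wait,W:car3-GO | queues: N=0 E=1 S=0 W=0
Step 5 [EW]: N:wait,E:car5-GO,S:wait,W:empty | queues: N=0 E=0 S=0 W=0

N: empty
E: empty
S: empty
W: empty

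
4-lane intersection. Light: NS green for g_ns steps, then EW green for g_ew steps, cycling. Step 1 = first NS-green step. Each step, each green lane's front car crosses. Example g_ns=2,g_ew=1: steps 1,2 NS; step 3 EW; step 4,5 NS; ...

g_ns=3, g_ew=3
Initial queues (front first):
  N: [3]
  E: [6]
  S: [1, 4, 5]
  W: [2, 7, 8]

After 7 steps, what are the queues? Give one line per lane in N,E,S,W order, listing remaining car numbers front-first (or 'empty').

Step 1 [NS]: N:car3-GO,E:wait,S:car1-GO,W:wait | queues: N=0 E=1 S=2 W=3
Step 2 [NS]: N:empty,E:wait,S:car4-GO,W:wait | queues: N=0 E=1 S=1 W=3
Step 3 [NS]: N:empty,E:wait,S:car5-GO,W:wait | queues: N=0 E=1 S=0 W=3
Step 4 [EW]: N:wait,E:car6-GO,S:wait,W:car2-GO | queues: N=0 E=0 S=0 W=2
Step 5 [EW]: N:wait,E:empty,S:wait,W:car7-GO | queues: N=0 E=0 S=0 W=1
Step 6 [EW]: N:wait,E:empty,S:wait,W:car8-GO | queues: N=0 E=0 S=0 W=0

N: empty
E: empty
S: empty
W: empty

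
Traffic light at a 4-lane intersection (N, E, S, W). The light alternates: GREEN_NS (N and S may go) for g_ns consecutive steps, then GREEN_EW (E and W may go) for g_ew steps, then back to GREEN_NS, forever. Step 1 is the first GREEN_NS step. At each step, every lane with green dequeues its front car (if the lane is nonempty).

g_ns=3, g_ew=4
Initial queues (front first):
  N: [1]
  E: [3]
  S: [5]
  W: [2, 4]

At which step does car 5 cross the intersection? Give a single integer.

Step 1 [NS]: N:car1-GO,E:wait,S:car5-GO,W:wait | queues: N=0 E=1 S=0 W=2
Step 2 [NS]: N:empty,E:wait,S:empty,W:wait | queues: N=0 E=1 S=0 W=2
Step 3 [NS]: N:empty,E:wait,S:empty,W:wait | queues: N=0 E=1 S=0 W=2
Step 4 [EW]: N:wait,E:car3-GO,S:wait,W:car2-GO | queues: N=0 E=0 S=0 W=1
Step 5 [EW]: N:wait,E:empty,S:wait,W:car4-GO | queues: N=0 E=0 S=0 W=0
Car 5 crosses at step 1

1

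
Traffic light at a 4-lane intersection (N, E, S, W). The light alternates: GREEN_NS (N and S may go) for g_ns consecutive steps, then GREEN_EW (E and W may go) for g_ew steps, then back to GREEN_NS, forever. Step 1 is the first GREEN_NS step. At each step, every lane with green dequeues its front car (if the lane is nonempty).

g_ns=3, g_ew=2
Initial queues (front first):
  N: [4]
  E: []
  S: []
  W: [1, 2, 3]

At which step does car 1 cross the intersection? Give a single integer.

Step 1 [NS]: N:car4-GO,E:wait,S:empty,W:wait | queues: N=0 E=0 S=0 W=3
Step 2 [NS]: N:empty,E:wait,S:empty,W:wait | queues: N=0 E=0 S=0 W=3
Step 3 [NS]: N:empty,E:wait,S:empty,W:wait | queues: N=0 E=0 S=0 W=3
Step 4 [EW]: N:wait,E:empty,S:wait,W:car1-GO | queues: N=0 E=0 S=0 W=2
Step 5 [EW]: N:wait,E:empty,S:wait,W:car2-GO | queues: N=0 E=0 S=0 W=1
Step 6 [NS]: N:empty,E:wait,S:empty,W:wait | queues: N=0 E=0 S=0 W=1
Step 7 [NS]: N:empty,E:wait,S:empty,W:wait | queues: N=0 E=0 S=0 W=1
Step 8 [NS]: N:empty,E:wait,S:empty,W:wait | queues: N=0 E=0 S=0 W=1
Step 9 [EW]: N:wait,E:empty,S:wait,W:car3-GO | queues: N=0 E=0 S=0 W=0
Car 1 crosses at step 4

4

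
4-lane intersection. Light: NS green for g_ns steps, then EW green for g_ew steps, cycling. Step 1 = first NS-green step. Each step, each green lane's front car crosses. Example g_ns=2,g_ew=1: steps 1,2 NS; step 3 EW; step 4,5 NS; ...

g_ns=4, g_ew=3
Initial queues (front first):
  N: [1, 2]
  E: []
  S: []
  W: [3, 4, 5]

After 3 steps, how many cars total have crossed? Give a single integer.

Answer: 2

Derivation:
Step 1 [NS]: N:car1-GO,E:wait,S:empty,W:wait | queues: N=1 E=0 S=0 W=3
Step 2 [NS]: N:car2-GO,E:wait,S:empty,W:wait | queues: N=0 E=0 S=0 W=3
Step 3 [NS]: N:empty,E:wait,S:empty,W:wait | queues: N=0 E=0 S=0 W=3
Cars crossed by step 3: 2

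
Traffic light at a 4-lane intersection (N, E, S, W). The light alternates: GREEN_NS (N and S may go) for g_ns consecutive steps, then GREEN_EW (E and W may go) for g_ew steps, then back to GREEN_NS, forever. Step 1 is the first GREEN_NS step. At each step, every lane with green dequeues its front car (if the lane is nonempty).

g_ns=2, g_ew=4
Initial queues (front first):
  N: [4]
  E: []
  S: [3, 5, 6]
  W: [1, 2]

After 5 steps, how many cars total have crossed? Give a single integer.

Step 1 [NS]: N:car4-GO,E:wait,S:car3-GO,W:wait | queues: N=0 E=0 S=2 W=2
Step 2 [NS]: N:empty,E:wait,S:car5-GO,W:wait | queues: N=0 E=0 S=1 W=2
Step 3 [EW]: N:wait,E:empty,S:wait,W:car1-GO | queues: N=0 E=0 S=1 W=1
Step 4 [EW]: N:wait,E:empty,S:wait,W:car2-GO | queues: N=0 E=0 S=1 W=0
Step 5 [EW]: N:wait,E:empty,S:wait,W:empty | queues: N=0 E=0 S=1 W=0
Cars crossed by step 5: 5

Answer: 5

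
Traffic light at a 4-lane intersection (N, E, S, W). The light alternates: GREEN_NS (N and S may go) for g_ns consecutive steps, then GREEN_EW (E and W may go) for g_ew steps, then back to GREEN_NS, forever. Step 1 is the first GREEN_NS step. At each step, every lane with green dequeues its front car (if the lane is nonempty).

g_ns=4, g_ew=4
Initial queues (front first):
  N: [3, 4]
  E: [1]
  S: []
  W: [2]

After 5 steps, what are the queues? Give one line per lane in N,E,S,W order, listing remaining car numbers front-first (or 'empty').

Step 1 [NS]: N:car3-GO,E:wait,S:empty,W:wait | queues: N=1 E=1 S=0 W=1
Step 2 [NS]: N:car4-GO,E:wait,S:empty,W:wait | queues: N=0 E=1 S=0 W=1
Step 3 [NS]: N:empty,E:wait,S:empty,W:wait | queues: N=0 E=1 S=0 W=1
Step 4 [NS]: N:empty,E:wait,S:empty,W:wait | queues: N=0 E=1 S=0 W=1
Step 5 [EW]: N:wait,E:car1-GO,S:wait,W:car2-GO | queues: N=0 E=0 S=0 W=0

N: empty
E: empty
S: empty
W: empty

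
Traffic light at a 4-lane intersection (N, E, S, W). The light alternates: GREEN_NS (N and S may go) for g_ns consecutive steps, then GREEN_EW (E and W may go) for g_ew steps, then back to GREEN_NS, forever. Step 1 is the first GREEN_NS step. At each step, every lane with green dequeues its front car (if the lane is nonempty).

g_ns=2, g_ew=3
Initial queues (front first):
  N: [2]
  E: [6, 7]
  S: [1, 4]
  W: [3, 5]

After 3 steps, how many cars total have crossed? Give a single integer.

Step 1 [NS]: N:car2-GO,E:wait,S:car1-GO,W:wait | queues: N=0 E=2 S=1 W=2
Step 2 [NS]: N:empty,E:wait,S:car4-GO,W:wait | queues: N=0 E=2 S=0 W=2
Step 3 [EW]: N:wait,E:car6-GO,S:wait,W:car3-GO | queues: N=0 E=1 S=0 W=1
Cars crossed by step 3: 5

Answer: 5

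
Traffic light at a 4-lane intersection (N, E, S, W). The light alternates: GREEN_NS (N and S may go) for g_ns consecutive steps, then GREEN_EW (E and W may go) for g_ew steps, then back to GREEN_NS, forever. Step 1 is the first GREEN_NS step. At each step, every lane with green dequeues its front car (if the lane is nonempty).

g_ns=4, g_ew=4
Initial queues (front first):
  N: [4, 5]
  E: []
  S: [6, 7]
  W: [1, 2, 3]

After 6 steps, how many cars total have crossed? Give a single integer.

Answer: 6

Derivation:
Step 1 [NS]: N:car4-GO,E:wait,S:car6-GO,W:wait | queues: N=1 E=0 S=1 W=3
Step 2 [NS]: N:car5-GO,E:wait,S:car7-GO,W:wait | queues: N=0 E=0 S=0 W=3
Step 3 [NS]: N:empty,E:wait,S:empty,W:wait | queues: N=0 E=0 S=0 W=3
Step 4 [NS]: N:empty,E:wait,S:empty,W:wait | queues: N=0 E=0 S=0 W=3
Step 5 [EW]: N:wait,E:empty,S:wait,W:car1-GO | queues: N=0 E=0 S=0 W=2
Step 6 [EW]: N:wait,E:empty,S:wait,W:car2-GO | queues: N=0 E=0 S=0 W=1
Cars crossed by step 6: 6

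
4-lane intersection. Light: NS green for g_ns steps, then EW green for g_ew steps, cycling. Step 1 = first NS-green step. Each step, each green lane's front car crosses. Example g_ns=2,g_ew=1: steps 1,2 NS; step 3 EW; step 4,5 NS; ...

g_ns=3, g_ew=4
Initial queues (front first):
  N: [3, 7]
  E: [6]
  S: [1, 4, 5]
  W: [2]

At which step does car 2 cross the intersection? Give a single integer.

Step 1 [NS]: N:car3-GO,E:wait,S:car1-GO,W:wait | queues: N=1 E=1 S=2 W=1
Step 2 [NS]: N:car7-GO,E:wait,S:car4-GO,W:wait | queues: N=0 E=1 S=1 W=1
Step 3 [NS]: N:empty,E:wait,S:car5-GO,W:wait | queues: N=0 E=1 S=0 W=1
Step 4 [EW]: N:wait,E:car6-GO,S:wait,W:car2-GO | queues: N=0 E=0 S=0 W=0
Car 2 crosses at step 4

4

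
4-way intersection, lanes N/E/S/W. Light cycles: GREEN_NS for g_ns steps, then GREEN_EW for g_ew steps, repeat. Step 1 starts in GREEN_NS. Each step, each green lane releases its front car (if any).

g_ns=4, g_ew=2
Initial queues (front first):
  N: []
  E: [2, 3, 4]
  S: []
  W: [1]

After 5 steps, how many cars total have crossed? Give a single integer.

Step 1 [NS]: N:empty,E:wait,S:empty,W:wait | queues: N=0 E=3 S=0 W=1
Step 2 [NS]: N:empty,E:wait,S:empty,W:wait | queues: N=0 E=3 S=0 W=1
Step 3 [NS]: N:empty,E:wait,S:empty,W:wait | queues: N=0 E=3 S=0 W=1
Step 4 [NS]: N:empty,E:wait,S:empty,W:wait | queues: N=0 E=3 S=0 W=1
Step 5 [EW]: N:wait,E:car2-GO,S:wait,W:car1-GO | queues: N=0 E=2 S=0 W=0
Cars crossed by step 5: 2

Answer: 2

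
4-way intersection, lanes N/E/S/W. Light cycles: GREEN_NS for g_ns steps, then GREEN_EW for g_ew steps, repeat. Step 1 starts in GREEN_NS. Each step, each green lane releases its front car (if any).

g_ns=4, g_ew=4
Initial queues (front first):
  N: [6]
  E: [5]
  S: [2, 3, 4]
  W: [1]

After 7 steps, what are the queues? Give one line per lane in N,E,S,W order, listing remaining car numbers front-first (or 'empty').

Step 1 [NS]: N:car6-GO,E:wait,S:car2-GO,W:wait | queues: N=0 E=1 S=2 W=1
Step 2 [NS]: N:empty,E:wait,S:car3-GO,W:wait | queues: N=0 E=1 S=1 W=1
Step 3 [NS]: N:empty,E:wait,S:car4-GO,W:wait | queues: N=0 E=1 S=0 W=1
Step 4 [NS]: N:empty,E:wait,S:empty,W:wait | queues: N=0 E=1 S=0 W=1
Step 5 [EW]: N:wait,E:car5-GO,S:wait,W:car1-GO | queues: N=0 E=0 S=0 W=0

N: empty
E: empty
S: empty
W: empty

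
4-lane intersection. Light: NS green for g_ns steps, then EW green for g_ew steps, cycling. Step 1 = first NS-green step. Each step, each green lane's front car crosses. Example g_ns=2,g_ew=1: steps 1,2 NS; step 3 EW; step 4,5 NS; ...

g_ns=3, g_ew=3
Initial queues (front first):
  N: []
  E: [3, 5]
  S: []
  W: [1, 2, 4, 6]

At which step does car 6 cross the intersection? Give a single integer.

Step 1 [NS]: N:empty,E:wait,S:empty,W:wait | queues: N=0 E=2 S=0 W=4
Step 2 [NS]: N:empty,E:wait,S:empty,W:wait | queues: N=0 E=2 S=0 W=4
Step 3 [NS]: N:empty,E:wait,S:empty,W:wait | queues: N=0 E=2 S=0 W=4
Step 4 [EW]: N:wait,E:car3-GO,S:wait,W:car1-GO | queues: N=0 E=1 S=0 W=3
Step 5 [EW]: N:wait,E:car5-GO,S:wait,W:car2-GO | queues: N=0 E=0 S=0 W=2
Step 6 [EW]: N:wait,E:empty,S:wait,W:car4-GO | queues: N=0 E=0 S=0 W=1
Step 7 [NS]: N:empty,E:wait,S:empty,W:wait | queues: N=0 E=0 S=0 W=1
Step 8 [NS]: N:empty,E:wait,S:empty,W:wait | queues: N=0 E=0 S=0 W=1
Step 9 [NS]: N:empty,E:wait,S:empty,W:wait | queues: N=0 E=0 S=0 W=1
Step 10 [EW]: N:wait,E:empty,S:wait,W:car6-GO | queues: N=0 E=0 S=0 W=0
Car 6 crosses at step 10

10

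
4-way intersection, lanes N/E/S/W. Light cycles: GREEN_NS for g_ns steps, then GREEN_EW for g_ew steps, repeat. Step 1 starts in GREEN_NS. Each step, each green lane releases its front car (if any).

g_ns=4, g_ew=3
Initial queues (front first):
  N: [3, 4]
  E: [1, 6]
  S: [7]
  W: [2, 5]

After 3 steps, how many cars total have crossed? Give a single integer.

Step 1 [NS]: N:car3-GO,E:wait,S:car7-GO,W:wait | queues: N=1 E=2 S=0 W=2
Step 2 [NS]: N:car4-GO,E:wait,S:empty,W:wait | queues: N=0 E=2 S=0 W=2
Step 3 [NS]: N:empty,E:wait,S:empty,W:wait | queues: N=0 E=2 S=0 W=2
Cars crossed by step 3: 3

Answer: 3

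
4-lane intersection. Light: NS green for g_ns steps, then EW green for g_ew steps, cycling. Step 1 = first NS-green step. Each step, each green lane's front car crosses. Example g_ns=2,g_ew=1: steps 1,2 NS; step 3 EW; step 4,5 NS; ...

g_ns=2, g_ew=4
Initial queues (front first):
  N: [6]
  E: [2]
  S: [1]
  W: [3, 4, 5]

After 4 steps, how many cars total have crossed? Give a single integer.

Step 1 [NS]: N:car6-GO,E:wait,S:car1-GO,W:wait | queues: N=0 E=1 S=0 W=3
Step 2 [NS]: N:empty,E:wait,S:empty,W:wait | queues: N=0 E=1 S=0 W=3
Step 3 [EW]: N:wait,E:car2-GO,S:wait,W:car3-GO | queues: N=0 E=0 S=0 W=2
Step 4 [EW]: N:wait,E:empty,S:wait,W:car4-GO | queues: N=0 E=0 S=0 W=1
Cars crossed by step 4: 5

Answer: 5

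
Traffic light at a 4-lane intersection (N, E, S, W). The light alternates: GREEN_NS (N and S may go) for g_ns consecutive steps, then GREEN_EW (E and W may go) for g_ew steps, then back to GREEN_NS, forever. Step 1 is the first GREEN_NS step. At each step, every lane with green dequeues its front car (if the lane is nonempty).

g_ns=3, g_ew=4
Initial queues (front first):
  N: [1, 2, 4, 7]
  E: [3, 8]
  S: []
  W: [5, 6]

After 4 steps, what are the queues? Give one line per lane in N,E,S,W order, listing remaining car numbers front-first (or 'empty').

Step 1 [NS]: N:car1-GO,E:wait,S:empty,W:wait | queues: N=3 E=2 S=0 W=2
Step 2 [NS]: N:car2-GO,E:wait,S:empty,W:wait | queues: N=2 E=2 S=0 W=2
Step 3 [NS]: N:car4-GO,E:wait,S:empty,W:wait | queues: N=1 E=2 S=0 W=2
Step 4 [EW]: N:wait,E:car3-GO,S:wait,W:car5-GO | queues: N=1 E=1 S=0 W=1

N: 7
E: 8
S: empty
W: 6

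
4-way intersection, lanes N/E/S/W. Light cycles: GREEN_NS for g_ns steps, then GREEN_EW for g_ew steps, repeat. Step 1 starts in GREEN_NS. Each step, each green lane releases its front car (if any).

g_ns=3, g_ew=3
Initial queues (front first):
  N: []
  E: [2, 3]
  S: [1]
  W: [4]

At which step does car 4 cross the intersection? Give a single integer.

Step 1 [NS]: N:empty,E:wait,S:car1-GO,W:wait | queues: N=0 E=2 S=0 W=1
Step 2 [NS]: N:empty,E:wait,S:empty,W:wait | queues: N=0 E=2 S=0 W=1
Step 3 [NS]: N:empty,E:wait,S:empty,W:wait | queues: N=0 E=2 S=0 W=1
Step 4 [EW]: N:wait,E:car2-GO,S:wait,W:car4-GO | queues: N=0 E=1 S=0 W=0
Step 5 [EW]: N:wait,E:car3-GO,S:wait,W:empty | queues: N=0 E=0 S=0 W=0
Car 4 crosses at step 4

4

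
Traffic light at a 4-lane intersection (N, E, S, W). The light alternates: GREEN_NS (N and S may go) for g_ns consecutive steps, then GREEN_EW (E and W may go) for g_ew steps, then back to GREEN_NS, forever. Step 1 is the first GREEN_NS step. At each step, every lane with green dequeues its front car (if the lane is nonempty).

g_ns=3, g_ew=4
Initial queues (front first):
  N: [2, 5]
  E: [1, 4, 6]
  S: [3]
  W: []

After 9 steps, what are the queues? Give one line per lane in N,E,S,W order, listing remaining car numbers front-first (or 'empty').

Step 1 [NS]: N:car2-GO,E:wait,S:car3-GO,W:wait | queues: N=1 E=3 S=0 W=0
Step 2 [NS]: N:car5-GO,E:wait,S:empty,W:wait | queues: N=0 E=3 S=0 W=0
Step 3 [NS]: N:empty,E:wait,S:empty,W:wait | queues: N=0 E=3 S=0 W=0
Step 4 [EW]: N:wait,E:car1-GO,S:wait,W:empty | queues: N=0 E=2 S=0 W=0
Step 5 [EW]: N:wait,E:car4-GO,S:wait,W:empty | queues: N=0 E=1 S=0 W=0
Step 6 [EW]: N:wait,E:car6-GO,S:wait,W:empty | queues: N=0 E=0 S=0 W=0

N: empty
E: empty
S: empty
W: empty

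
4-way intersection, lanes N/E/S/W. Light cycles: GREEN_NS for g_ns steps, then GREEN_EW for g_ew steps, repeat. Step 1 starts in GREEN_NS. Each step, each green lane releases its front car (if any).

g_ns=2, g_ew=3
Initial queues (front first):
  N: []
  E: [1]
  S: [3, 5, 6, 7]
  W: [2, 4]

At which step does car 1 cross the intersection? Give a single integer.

Step 1 [NS]: N:empty,E:wait,S:car3-GO,W:wait | queues: N=0 E=1 S=3 W=2
Step 2 [NS]: N:empty,E:wait,S:car5-GO,W:wait | queues: N=0 E=1 S=2 W=2
Step 3 [EW]: N:wait,E:car1-GO,S:wait,W:car2-GO | queues: N=0 E=0 S=2 W=1
Step 4 [EW]: N:wait,E:empty,S:wait,W:car4-GO | queues: N=0 E=0 S=2 W=0
Step 5 [EW]: N:wait,E:empty,S:wait,W:empty | queues: N=0 E=0 S=2 W=0
Step 6 [NS]: N:empty,E:wait,S:car6-GO,W:wait | queues: N=0 E=0 S=1 W=0
Step 7 [NS]: N:empty,E:wait,S:car7-GO,W:wait | queues: N=0 E=0 S=0 W=0
Car 1 crosses at step 3

3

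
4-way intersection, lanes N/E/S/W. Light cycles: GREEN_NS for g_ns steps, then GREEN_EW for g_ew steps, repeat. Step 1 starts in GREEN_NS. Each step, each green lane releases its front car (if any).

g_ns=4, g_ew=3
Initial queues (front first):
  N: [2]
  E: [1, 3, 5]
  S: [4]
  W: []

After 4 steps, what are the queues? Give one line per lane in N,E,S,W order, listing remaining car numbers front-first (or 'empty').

Step 1 [NS]: N:car2-GO,E:wait,S:car4-GO,W:wait | queues: N=0 E=3 S=0 W=0
Step 2 [NS]: N:empty,E:wait,S:empty,W:wait | queues: N=0 E=3 S=0 W=0
Step 3 [NS]: N:empty,E:wait,S:empty,W:wait | queues: N=0 E=3 S=0 W=0
Step 4 [NS]: N:empty,E:wait,S:empty,W:wait | queues: N=0 E=3 S=0 W=0

N: empty
E: 1 3 5
S: empty
W: empty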